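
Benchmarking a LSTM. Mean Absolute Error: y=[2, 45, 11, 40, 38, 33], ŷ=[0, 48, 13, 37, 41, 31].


Absolute errors: |2-0|=2, |45-48|=3, |11-13|=2, |40-37|=3, |38-41|=3, |33-31|=2
Sum = 15
MAE = 15/6 = 5/2

5/2


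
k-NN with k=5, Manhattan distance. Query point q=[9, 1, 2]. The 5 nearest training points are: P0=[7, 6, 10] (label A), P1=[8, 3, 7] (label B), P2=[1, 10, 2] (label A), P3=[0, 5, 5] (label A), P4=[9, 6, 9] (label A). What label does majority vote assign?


d(q,P0) = 15  (label A)
d(q,P1) = 8  (label B)
d(q,P2) = 17  (label A)
d(q,P3) = 16  (label A)
d(q,P4) = 12  (label A)
Votes: A=4, B=1
Majority → A

A


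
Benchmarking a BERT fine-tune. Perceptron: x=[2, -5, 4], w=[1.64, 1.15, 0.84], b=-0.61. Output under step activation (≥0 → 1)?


z = (2)·(1.64) + (-5)·(1.15) + (4)·(0.84) - 0.61
  = 0.28
step(z) = 1 (z≥0)

1


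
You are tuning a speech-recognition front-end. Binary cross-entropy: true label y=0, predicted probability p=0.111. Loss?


BCE = -[y·ln(p) + (1-y)·ln(1-p)]
= -0 - 1·ln(1-0.111)
= -ln(0.889) = 0.1177

0.1177


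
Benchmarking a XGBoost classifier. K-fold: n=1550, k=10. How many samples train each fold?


Fold size = 1550/10 = 155
Training per fold = 1550 - 155 = 1395

1395


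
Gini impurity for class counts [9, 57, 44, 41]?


Probabilities: [9/151, 57/151, 44/151, 41/151] ≈ [0.0596, 0.3775, 0.2914, 0.2715]
Σpᵢ² = (81 + 3249 + 1936 + 1681)/151² = 6947/22801
Gini = 1 - Σpᵢ² = 1 - 6947/22801 = 0.6953

0.6953


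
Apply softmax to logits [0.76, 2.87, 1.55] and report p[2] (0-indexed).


Exponentials: e^0.76=2.1383, e^2.87=17.637, e^1.55=4.7115
Sum = 24.4868
Softmax = [0.0873, 0.7203, 0.1924]
p[2] = 4.7115/24.4868 = 0.1924

0.1924


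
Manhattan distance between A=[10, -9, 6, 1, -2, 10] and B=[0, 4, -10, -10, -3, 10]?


d = |10-0| + |-9-4| + |6+ 10| + |1+ 10| + |-2+ 3| + |10-10|
  = 10 + 13 + 16 + 11 + 1 + 0
  = 51

51


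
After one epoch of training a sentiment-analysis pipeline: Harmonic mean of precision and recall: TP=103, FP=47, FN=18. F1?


Precision = 103/150 = 0.6867
Recall = 103/121 = 0.8512
F1 = 2·P·R/(P+R) = 2·TP/(2·TP+FP+FN) = 206/(206+47+18) = 206/271 = 0.7601

0.7601


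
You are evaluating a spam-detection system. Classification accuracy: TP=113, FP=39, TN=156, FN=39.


Accuracy = (TP+TN)/(TP+TN+FP+FN)
= (113+156)/(347)
= 269/347 = 77.52%

77.52%


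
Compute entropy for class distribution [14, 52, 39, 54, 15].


Probabilities: [14/174, 52/174, 39/174, 54/174, 15/174] ≈ [0.0805, 0.2989, 0.2241, 0.3103, 0.0862]
H = -((14/174)·log₂(14/174) + (52/174)·log₂(52/174) + (39/174)·log₂(39/174) + (54/174)·log₂(54/174) + (15/174)·log₂(15/174))
  = 2.1256 bits

2.1256 bits


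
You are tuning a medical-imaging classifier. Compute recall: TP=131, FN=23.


Recall = TP/(TP+FN)
= 131/(131+23)
= 131/154 = 85.06%

85.06%


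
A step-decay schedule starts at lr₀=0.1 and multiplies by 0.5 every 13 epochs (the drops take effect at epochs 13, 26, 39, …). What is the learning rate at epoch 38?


n_drops = ⌊38/13⌋ = 2
lr = 0.1·0.5^2 = 0.1·0.25 = 0.025

0.025


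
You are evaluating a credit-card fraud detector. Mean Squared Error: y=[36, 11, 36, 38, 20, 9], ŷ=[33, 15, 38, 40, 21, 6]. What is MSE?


Squared errors: (36-33)²=9, (11-15)²=16, (36-38)²=4, (38-40)²=4, (20-21)²=1, (9-6)²=9
Sum = 43
MSE = 43/6 = 43/6

43/6


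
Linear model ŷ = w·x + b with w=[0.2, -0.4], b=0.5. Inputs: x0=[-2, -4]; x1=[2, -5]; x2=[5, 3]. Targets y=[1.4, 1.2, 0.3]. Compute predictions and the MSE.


ŷ0 = (0.2)·(-2) + (-0.4)·(-4) + 0.5 = 1.7
ŷ1 = (0.2)·(2) + (-0.4)·(-5) + 0.5 = 2.9
ŷ2 = (0.2)·(5) + (-0.4)·(3) + 0.5 = 0.3
errors² = [0.09, 2.89, 0.0]
MSE = 2.9800/3 = 0.9933

0.9933


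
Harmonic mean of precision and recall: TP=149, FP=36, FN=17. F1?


Precision = 149/185 = 0.8054
Recall = 149/166 = 0.8976
F1 = 2·P·R/(P+R) = 2·TP/(2·TP+FP+FN) = 298/(298+36+17) = 298/351 = 0.849

0.849


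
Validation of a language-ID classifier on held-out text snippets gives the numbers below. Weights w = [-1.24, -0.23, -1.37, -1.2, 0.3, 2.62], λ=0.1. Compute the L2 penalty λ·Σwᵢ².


‖w‖₂² = (-1.24)² + (-0.23)² + (-1.37)² + (-1.2)² + (0.3)² + (2.62)²
     = 1.5376 + 0.0529 + 1.8769 + 1.44 + 0.09 + 6.8644
     = 11.8618
λ·‖w‖₂² = 0.1·11.8618 = 1.18618

1.18618


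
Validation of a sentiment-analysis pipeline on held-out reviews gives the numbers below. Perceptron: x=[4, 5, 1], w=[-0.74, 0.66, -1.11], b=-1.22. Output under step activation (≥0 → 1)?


z = (4)·(-0.74) + (5)·(0.66) + (1)·(-1.11) - 1.22
  = -1.99
step(z) = 0 (z<0)

0


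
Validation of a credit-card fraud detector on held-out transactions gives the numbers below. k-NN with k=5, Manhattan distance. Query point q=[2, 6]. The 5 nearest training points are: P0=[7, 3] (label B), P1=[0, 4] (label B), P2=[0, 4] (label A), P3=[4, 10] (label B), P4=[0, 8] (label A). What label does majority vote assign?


d(q,P0) = 8  (label B)
d(q,P1) = 4  (label B)
d(q,P2) = 4  (label A)
d(q,P3) = 6  (label B)
d(q,P4) = 4  (label A)
Votes: A=2, B=3
Majority → B

B


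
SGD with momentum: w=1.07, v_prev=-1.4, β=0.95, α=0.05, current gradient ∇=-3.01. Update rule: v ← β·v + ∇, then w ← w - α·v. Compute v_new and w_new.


v_new = 0.95·-1.4 - 3.01 = -1.33 - 3.01 = -4.34
w_new = 1.07 - 0.05·-4.34 = 1.07 + 0.217 = 1.287

v_new=-4.34, w_new=1.287


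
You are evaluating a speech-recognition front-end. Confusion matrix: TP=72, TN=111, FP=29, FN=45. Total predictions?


Total = TP + TN + FP + FN
= 72 + 111 + 29 + 45
= 257
(Predicted positive: 101, predicted negative: 156)

257


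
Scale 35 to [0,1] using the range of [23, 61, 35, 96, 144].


min=23, max=144
(35-23)/(144-23) = 12/121 = 0.0992

0.0992


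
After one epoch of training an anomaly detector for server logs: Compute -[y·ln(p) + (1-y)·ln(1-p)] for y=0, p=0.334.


BCE = -[y·ln(p) + (1-y)·ln(1-p)]
= -0 - 1·ln(1-0.334)
= -ln(0.666) = 0.4065

0.4065


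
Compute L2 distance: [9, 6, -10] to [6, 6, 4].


d = √((9-6)² + (6-6)² + (-10-4)²)
  = √(9 + 0 + 196)
  = √205 = 14.3178

14.3178


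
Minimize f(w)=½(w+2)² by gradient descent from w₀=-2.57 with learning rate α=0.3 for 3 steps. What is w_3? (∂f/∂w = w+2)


step 1: grad = -2.57+2 = -0.57; w = -2.57 - 0.3·(-0.57) = -2.399
step 2: grad = -2.399+2 = -0.399; w = -2.399 - 0.3·(-0.399) = -2.2793
step 3: grad = -2.2793+2 = -0.2793; w = -2.2793 - 0.3·(-0.2793) = -2.19551

-2.19551


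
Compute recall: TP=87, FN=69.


Recall = TP/(TP+FN)
= 87/(87+69)
= 87/156 = 55.77%

55.77%


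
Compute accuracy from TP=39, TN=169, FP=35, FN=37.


Accuracy = (TP+TN)/(TP+TN+FP+FN)
= (39+169)/(280)
= 208/280 = 74.29%

74.29%


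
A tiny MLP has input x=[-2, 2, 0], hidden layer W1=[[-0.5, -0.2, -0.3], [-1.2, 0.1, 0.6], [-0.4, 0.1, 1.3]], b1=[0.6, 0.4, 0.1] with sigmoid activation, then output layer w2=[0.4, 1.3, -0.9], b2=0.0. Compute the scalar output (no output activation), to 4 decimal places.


z1[0] = (-0.5)·(-2) + (-0.2)·(2) + (-0.3)·(0) + 0.6 = 1.2
z1[1] = (-1.2)·(-2) + (0.1)·(2) + (0.6)·(0) + 0.4 = 3.0
z1[2] = (-0.4)·(-2) + (0.1)·(2) + (1.3)·(0) + 0.1 = 1.1
h = sigmoid(z1) = [0.7685, 0.9526, 0.7503]
output = (0.4)·(0.7685) + (1.3)·(0.9526) + (-0.9)·(0.7503) + 0.0 = 0.8705

0.8705


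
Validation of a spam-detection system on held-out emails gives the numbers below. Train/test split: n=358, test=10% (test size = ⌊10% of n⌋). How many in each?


Test = ⌊358·10/100⌋ = 35
Train = 358 - 35 = 323

Train: 323, Test: 35


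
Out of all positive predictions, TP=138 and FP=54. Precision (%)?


Precision = TP/(TP+FP)
= 138/(138+54)
= 138/192 = 71.88%

71.88%


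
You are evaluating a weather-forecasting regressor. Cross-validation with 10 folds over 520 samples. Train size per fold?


Fold size = 520/10 = 52
Training per fold = 520 - 52 = 468

468


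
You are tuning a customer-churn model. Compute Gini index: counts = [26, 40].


Probabilities: [26/66, 40/66] ≈ [0.3939, 0.6061]
Σpᵢ² = (676 + 1600)/66² = 2276/4356
Gini = 1 - Σpᵢ² = 1 - 2276/4356 = 0.4775

0.4775


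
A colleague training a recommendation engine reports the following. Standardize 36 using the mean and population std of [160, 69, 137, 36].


μ = 100.5, σ = 50.0625
z = (36 - 100.5)/50.0625 = -1.2884

-1.2884


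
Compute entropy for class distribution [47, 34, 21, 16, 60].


Probabilities: [47/178, 34/178, 21/178, 16/178, 60/178] ≈ [0.264, 0.191, 0.118, 0.0899, 0.3371]
H = -((47/178)·log₂(47/178) + (34/178)·log₂(34/178) + (21/178)·log₂(21/178) + (16/178)·log₂(16/178) + (60/178)·log₂(60/178))
  = 2.1685 bits

2.1685 bits


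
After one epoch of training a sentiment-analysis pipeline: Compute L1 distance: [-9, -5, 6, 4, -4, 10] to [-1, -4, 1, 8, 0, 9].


d = |-9+ 1| + |-5+ 4| + |6-1| + |4-8| + |-4-0| + |10-9|
  = 8 + 1 + 5 + 4 + 4 + 1
  = 23

23


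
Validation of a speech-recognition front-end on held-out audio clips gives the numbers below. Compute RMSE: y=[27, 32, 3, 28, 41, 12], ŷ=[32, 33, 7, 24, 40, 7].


MSE = 84/6 = 14
RMSE = √(84/6) = 3.7417

3.7417


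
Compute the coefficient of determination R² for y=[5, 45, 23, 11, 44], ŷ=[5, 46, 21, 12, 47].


ȳ = 25.6
SS_res = Σ(y-ŷ)² = 15
SS_tot = Σ(y-ȳ)² = 1359.2
R² = 1 - SS_res/SS_tot = 1 - 0.011 = 0.989

0.989


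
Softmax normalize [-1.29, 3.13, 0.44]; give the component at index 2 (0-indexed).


Exponentials: e^-1.29=0.2753, e^3.13=22.874, e^0.44=1.5527
Sum = 24.702
Softmax = [0.0111, 0.926, 0.0629]
p[2] = 1.5527/24.702 = 0.0629

0.0629


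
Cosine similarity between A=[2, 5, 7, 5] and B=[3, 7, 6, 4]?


A·B = 2·3 + 5·7 + 7·6 + 5·4 = 103
‖A‖ = √103 = 10.1489, ‖B‖ = √110 = 10.4881
cos = 103/(√103·√110) = 103/√11330 = 0.9677

0.9677


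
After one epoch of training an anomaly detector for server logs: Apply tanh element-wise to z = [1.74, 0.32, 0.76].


tanh(1.74) = 0.9402
tanh(0.32) = 0.3095
tanh(0.76) = 0.6411
result = [0.9402, 0.3095, 0.6411]

[0.9402, 0.3095, 0.6411]


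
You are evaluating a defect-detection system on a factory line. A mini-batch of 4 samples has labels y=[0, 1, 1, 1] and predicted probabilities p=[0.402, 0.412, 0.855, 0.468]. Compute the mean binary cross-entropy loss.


L[0] = -ln(1-0.402) = -ln(0.598) = 0.5142
L[1] = -ln(0.412) = 0.8867
L[2] = -ln(0.855) = 0.1567
L[3] = -ln(0.468) = 0.7593
mean = (0.5142 + 0.8867 + 0.1567 + 0.7593)/4 = 0.5792

0.5792


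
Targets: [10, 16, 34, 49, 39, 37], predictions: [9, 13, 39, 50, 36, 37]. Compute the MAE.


Absolute errors: |10-9|=1, |16-13|=3, |34-39|=5, |49-50|=1, |39-36|=3, |37-37|=0
Sum = 13
MAE = 13/6 = 13/6

13/6


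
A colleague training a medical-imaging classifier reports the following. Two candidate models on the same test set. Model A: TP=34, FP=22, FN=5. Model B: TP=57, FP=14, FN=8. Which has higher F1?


Model A: P=34/56=0.6071, R=34/39=0.8718, F1=2PR/(P+R)=2TP/(2TP+FP+FN)=68/95=0.7158
Model B: P=57/71=0.8028, R=57/65=0.8769, F1=2PR/(P+R)=2TP/(2TP+FP+FN)=114/136=0.8382
0.7158 < 0.8382 → Model B

Model B


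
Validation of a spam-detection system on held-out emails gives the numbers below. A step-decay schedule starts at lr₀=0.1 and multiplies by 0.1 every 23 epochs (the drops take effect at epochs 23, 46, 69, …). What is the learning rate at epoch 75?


n_drops = ⌊75/23⌋ = 3
lr = 0.1·0.1^3 = 0.1·0.001 = 0.0001

0.0001


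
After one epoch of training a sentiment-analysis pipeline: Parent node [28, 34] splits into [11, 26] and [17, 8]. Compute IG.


Parent = [28, 34], H_parent = 0.9932
H_left = 0.878 (n=37), H_right = 0.9044 (n=25)
H_children = (37/62)·0.878 + (25/62)·0.9044 = 0.8886
IG = 0.9932 - 0.8886 = 0.1046

0.1046


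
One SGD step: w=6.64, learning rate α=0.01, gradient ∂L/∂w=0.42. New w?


w_new = w - α·∇
= 6.64 - 0.01·0.42
= 6.64 - 0.0042
= 6.6358

6.6358


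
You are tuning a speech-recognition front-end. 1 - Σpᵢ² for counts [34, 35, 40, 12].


Probabilities: [34/121, 35/121, 40/121, 12/121] ≈ [0.281, 0.2893, 0.3306, 0.0992]
Σpᵢ² = (1156 + 1225 + 1600 + 144)/121² = 4125/14641
Gini = 1 - Σpᵢ² = 1 - 4125/14641 = 0.7183

0.7183


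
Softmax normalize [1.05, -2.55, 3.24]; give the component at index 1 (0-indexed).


Exponentials: e^1.05=2.8577, e^-2.55=0.0781, e^3.24=25.5337
Sum = 28.4695
Softmax = [0.1004, 0.0027, 0.8969]
p[1] = 0.0781/28.4695 = 0.0027

0.0027


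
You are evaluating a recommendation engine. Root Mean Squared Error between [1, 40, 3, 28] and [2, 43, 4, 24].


MSE = 27/4 = 6.75
RMSE = √(27/4) = 2.5981

2.5981


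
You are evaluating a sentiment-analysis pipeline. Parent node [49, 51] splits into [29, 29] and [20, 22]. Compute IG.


Parent = [49, 51], H_parent = 0.9997
H_left = 1 (n=58), H_right = 0.9984 (n=42)
H_children = (58/100)·1 + (42/100)·0.9984 = 0.9993
IG = 0.9997 - 0.9993 = 0.0004

0.0004


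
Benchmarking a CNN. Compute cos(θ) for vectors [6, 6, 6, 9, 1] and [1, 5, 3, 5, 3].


A·B = 6·1 + 6·5 + 6·3 + 9·5 + 1·3 = 102
‖A‖ = √190 = 13.784, ‖B‖ = √69 = 8.3066
cos = 102/(√190·√69) = 102/√13110 = 0.8908

0.8908


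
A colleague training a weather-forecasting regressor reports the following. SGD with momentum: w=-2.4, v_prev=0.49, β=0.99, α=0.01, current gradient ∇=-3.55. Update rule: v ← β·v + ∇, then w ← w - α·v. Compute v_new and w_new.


v_new = 0.99·0.49 - 3.55 = 0.4851 - 3.55 = -3.0649
w_new = -2.4 - 0.01·-3.0649 = -2.4 + 0.030649 = -2.369351

v_new=-3.0649, w_new=-2.369351


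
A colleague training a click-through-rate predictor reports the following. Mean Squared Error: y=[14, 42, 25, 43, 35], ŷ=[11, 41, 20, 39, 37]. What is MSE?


Squared errors: (14-11)²=9, (42-41)²=1, (25-20)²=25, (43-39)²=16, (35-37)²=4
Sum = 55
MSE = 55/5 = 11

11


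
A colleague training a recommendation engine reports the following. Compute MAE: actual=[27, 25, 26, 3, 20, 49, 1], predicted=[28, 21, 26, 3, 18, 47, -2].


Absolute errors: |27-28|=1, |25-21|=4, |26-26|=0, |3-3|=0, |20-18|=2, |49-47|=2, |1+ 2|=3
Sum = 12
MAE = 12/7 = 12/7

12/7


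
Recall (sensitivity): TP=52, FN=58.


Recall = TP/(TP+FN)
= 52/(52+58)
= 52/110 = 47.27%

47.27%


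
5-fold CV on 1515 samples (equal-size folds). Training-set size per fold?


Fold size = 1515/5 = 303
Training per fold = 1515 - 303 = 1212

1212


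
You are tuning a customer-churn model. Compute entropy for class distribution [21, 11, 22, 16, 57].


Probabilities: [21/127, 11/127, 22/127, 16/127, 57/127] ≈ [0.1654, 0.0866, 0.1732, 0.126, 0.4488]
H = -((21/127)·log₂(21/127) + (11/127)·log₂(11/127) + (22/127)·log₂(22/127) + (16/127)·log₂(16/127) + (57/127)·log₂(57/127))
  = 2.0684 bits

2.0684 bits


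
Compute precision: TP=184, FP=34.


Precision = TP/(TP+FP)
= 184/(184+34)
= 184/218 = 84.4%

84.4%


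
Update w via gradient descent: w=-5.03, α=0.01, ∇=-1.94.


w_new = w - α·∇
= -5.03 - 0.01·-1.94
= -5.03 + 0.0194
= -5.0106

-5.0106


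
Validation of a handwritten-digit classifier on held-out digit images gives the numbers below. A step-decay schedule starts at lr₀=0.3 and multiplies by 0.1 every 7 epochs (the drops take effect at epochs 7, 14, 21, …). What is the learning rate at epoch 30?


n_drops = ⌊30/7⌋ = 4
lr = 0.3·0.1^4 = 0.3·0.0001 = 0.00003

0.00003


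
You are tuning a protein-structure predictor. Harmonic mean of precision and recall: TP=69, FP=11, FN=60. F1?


Precision = 69/80 = 0.8625
Recall = 69/129 = 0.5349
F1 = 2·P·R/(P+R) = 2·TP/(2·TP+FP+FN) = 138/(138+11+60) = 138/209 = 0.6603

0.6603


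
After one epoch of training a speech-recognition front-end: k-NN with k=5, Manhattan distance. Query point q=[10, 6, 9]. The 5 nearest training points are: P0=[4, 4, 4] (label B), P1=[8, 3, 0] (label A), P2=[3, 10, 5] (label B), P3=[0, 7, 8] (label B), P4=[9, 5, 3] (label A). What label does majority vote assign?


d(q,P0) = 13  (label B)
d(q,P1) = 14  (label A)
d(q,P2) = 15  (label B)
d(q,P3) = 12  (label B)
d(q,P4) = 8  (label A)
Votes: A=2, B=3
Majority → B

B


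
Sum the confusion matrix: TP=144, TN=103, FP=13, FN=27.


Total = TP + TN + FP + FN
= 144 + 103 + 13 + 27
= 287
(Predicted positive: 157, predicted negative: 130)

287


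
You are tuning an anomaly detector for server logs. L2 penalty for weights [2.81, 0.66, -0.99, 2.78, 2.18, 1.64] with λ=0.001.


‖w‖₂² = (2.81)² + (0.66)² + (-0.99)² + (2.78)² + (2.18)² + (1.64)²
     = 7.8961 + 0.4356 + 0.9801 + 7.7284 + 4.7524 + 2.6896
     = 24.4822
λ·‖w‖₂² = 0.001·24.4822 = 0.024482

0.024482


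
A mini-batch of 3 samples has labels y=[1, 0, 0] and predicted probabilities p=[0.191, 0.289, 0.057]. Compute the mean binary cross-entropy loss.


L[0] = -ln(0.191) = 1.6555
L[1] = -ln(1-0.289) = -ln(0.711) = 0.3411
L[2] = -ln(1-0.057) = -ln(0.943) = 0.0587
mean = (1.6555 + 0.3411 + 0.0587)/3 = 0.6851

0.6851


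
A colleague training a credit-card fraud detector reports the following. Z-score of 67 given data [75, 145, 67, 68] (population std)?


μ = 88.75, σ = 32.6219
z = (67 - 88.75)/32.6219 = -0.6667

-0.6667


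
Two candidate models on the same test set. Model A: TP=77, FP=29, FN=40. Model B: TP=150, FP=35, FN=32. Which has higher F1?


Model A: P=77/106=0.7264, R=77/117=0.6581, F1=2PR/(P+R)=2TP/(2TP+FP+FN)=154/223=0.6906
Model B: P=150/185=0.8108, R=150/182=0.8242, F1=2PR/(P+R)=2TP/(2TP+FP+FN)=300/367=0.8174
0.6906 < 0.8174 → Model B

Model B


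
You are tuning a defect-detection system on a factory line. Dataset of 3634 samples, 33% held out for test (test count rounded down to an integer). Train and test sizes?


Test = ⌊3634·33/100⌋ = 1199
Train = 3634 - 1199 = 2435

Train: 2435, Test: 1199


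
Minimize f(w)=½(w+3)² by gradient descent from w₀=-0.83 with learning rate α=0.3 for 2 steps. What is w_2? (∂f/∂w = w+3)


step 1: grad = -0.83+3 = 2.17; w = -0.83 - 0.3·(2.17) = -1.481
step 2: grad = -1.481+3 = 1.519; w = -1.481 - 0.3·(1.519) = -1.9367

-1.9367


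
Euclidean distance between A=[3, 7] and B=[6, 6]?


d = √((3-6)² + (7-6)²)
  = √(9 + 1)
  = √10 = 3.1623

3.1623


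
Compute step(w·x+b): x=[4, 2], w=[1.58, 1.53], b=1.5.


z = (4)·(1.58) + (2)·(1.53) + 1.5
  = 10.88
step(z) = 1 (z≥0)

1


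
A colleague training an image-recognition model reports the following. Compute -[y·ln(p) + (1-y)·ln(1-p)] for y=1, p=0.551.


BCE = -[y·ln(p) + (1-y)·ln(1-p)]
= -1·ln(0.551) - 0
= -ln(0.551) = 0.596

0.596


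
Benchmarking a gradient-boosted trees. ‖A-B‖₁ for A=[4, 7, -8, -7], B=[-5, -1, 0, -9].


d = |4+ 5| + |7+ 1| + |-8-0| + |-7+ 9|
  = 9 + 8 + 8 + 2
  = 27

27


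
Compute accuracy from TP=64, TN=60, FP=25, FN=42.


Accuracy = (TP+TN)/(TP+TN+FP+FN)
= (64+60)/(191)
= 124/191 = 64.92%

64.92%


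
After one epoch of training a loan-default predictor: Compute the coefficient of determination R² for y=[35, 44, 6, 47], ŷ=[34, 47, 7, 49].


ȳ = 33
SS_res = Σ(y-ŷ)² = 15
SS_tot = Σ(y-ȳ)² = 1050
R² = 1 - SS_res/SS_tot = 1 - 0.0143 = 0.9857

0.9857


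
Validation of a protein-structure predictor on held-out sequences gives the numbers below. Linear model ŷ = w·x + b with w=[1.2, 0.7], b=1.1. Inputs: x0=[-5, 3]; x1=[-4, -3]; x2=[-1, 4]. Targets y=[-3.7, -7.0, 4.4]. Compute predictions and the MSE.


ŷ0 = (1.2)·(-5) + (0.7)·(3) + 1.1 = -2.8
ŷ1 = (1.2)·(-4) + (0.7)·(-3) + 1.1 = -5.8
ŷ2 = (1.2)·(-1) + (0.7)·(4) + 1.1 = 2.7
errors² = [0.81, 1.44, 2.89]
MSE = 5.1400/3 = 1.7133

1.7133


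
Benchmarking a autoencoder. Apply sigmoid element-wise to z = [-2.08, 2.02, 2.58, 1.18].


σ(-2.08) = 1/(1+e^2.08) = 0.1111
σ(2.02) = 1/(1+e^-2.02) = 0.8829
σ(2.58) = 1/(1+e^-2.58) = 0.9296
σ(1.18) = 1/(1+e^-1.18) = 0.7649
result = [0.1111, 0.8829, 0.9296, 0.7649]

[0.1111, 0.8829, 0.9296, 0.7649]


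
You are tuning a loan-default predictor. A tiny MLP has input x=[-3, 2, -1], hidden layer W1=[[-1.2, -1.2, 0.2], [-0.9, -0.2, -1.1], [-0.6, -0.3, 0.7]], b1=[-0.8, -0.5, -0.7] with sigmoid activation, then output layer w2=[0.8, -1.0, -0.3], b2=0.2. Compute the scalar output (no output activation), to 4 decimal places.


z1[0] = (-1.2)·(-3) + (-1.2)·(2) + (0.2)·(-1) - 0.8 = 0.2
z1[1] = (-0.9)·(-3) + (-0.2)·(2) + (-1.1)·(-1) - 0.5 = 2.9
z1[2] = (-0.6)·(-3) + (-0.3)·(2) + (0.7)·(-1) - 0.7 = -0.2
h = sigmoid(z1) = [0.5498, 0.9478, 0.4502]
output = (0.8)·(0.5498) + (-1.0)·(0.9478) + (-0.3)·(0.4502) + 0.2 = -0.443

-0.443


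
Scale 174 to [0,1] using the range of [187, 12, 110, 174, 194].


min=12, max=194
(174-12)/(194-12) = 162/182 = 0.8901

0.8901


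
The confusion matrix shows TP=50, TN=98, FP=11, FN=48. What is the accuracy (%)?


Accuracy = (TP+TN)/(TP+TN+FP+FN)
= (50+98)/(207)
= 148/207 = 71.5%

71.5%


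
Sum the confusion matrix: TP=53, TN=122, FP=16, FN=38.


Total = TP + TN + FP + FN
= 53 + 122 + 16 + 38
= 229
(Predicted positive: 69, predicted negative: 160)

229


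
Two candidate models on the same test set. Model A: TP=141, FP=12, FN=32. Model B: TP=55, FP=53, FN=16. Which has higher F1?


Model A: P=141/153=0.9216, R=141/173=0.815, F1=2PR/(P+R)=2TP/(2TP+FP+FN)=282/326=0.865
Model B: P=55/108=0.5093, R=55/71=0.7746, F1=2PR/(P+R)=2TP/(2TP+FP+FN)=110/179=0.6145
0.865 > 0.6145 → Model A

Model A


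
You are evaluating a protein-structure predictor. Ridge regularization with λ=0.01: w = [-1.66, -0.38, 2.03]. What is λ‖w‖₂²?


‖w‖₂² = (-1.66)² + (-0.38)² + (2.03)²
     = 2.7556 + 0.1444 + 4.1209
     = 7.0209
λ·‖w‖₂² = 0.01·7.0209 = 0.070209

0.070209


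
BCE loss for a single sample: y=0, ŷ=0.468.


BCE = -[y·ln(p) + (1-y)·ln(1-p)]
= -0 - 1·ln(1-0.468)
= -ln(0.532) = 0.6311

0.6311


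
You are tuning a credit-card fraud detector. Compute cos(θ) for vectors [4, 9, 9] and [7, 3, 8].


A·B = 4·7 + 9·3 + 9·8 = 127
‖A‖ = √178 = 13.3417, ‖B‖ = √122 = 11.0454
cos = 127/(√178·√122) = 127/√21716 = 0.8618

0.8618


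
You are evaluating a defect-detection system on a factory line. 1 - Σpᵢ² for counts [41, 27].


Probabilities: [41/68, 27/68] ≈ [0.6029, 0.3971]
Σpᵢ² = (1681 + 729)/68² = 2410/4624
Gini = 1 - Σpᵢ² = 1 - 2410/4624 = 0.4788

0.4788


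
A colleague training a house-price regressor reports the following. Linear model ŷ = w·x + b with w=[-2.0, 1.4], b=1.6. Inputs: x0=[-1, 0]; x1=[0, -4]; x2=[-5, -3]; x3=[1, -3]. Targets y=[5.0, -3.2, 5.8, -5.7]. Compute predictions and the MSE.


ŷ0 = (-2.0)·(-1) + (1.4)·(0) + 1.6 = 3.6
ŷ1 = (-2.0)·(0) + (1.4)·(-4) + 1.6 = -4.0
ŷ2 = (-2.0)·(-5) + (1.4)·(-3) + 1.6 = 7.4
ŷ3 = (-2.0)·(1) + (1.4)·(-3) + 1.6 = -4.6
errors² = [1.96, 0.64, 2.56, 1.21]
MSE = 6.3700/4 = 1.5925

1.5925


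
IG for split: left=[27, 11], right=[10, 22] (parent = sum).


Parent = [37, 33], H_parent = 0.9976
H_left = 0.868 (n=38), H_right = 0.896 (n=32)
H_children = (38/70)·0.868 + (32/70)·0.896 = 0.8808
IG = 0.9976 - 0.8808 = 0.1168

0.1168


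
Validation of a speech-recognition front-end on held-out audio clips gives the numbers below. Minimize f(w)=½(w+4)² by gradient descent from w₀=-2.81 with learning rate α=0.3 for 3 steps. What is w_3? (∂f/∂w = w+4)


step 1: grad = -2.81+4 = 1.19; w = -2.81 - 0.3·(1.19) = -3.167
step 2: grad = -3.167+4 = 0.833; w = -3.167 - 0.3·(0.833) = -3.4169
step 3: grad = -3.4169+4 = 0.5831; w = -3.4169 - 0.3·(0.5831) = -3.59183

-3.59183


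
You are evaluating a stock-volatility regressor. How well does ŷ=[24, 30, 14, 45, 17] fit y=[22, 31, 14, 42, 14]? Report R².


ȳ = 24.6
SS_res = Σ(y-ŷ)² = 23
SS_tot = Σ(y-ȳ)² = 575.2
R² = 1 - SS_res/SS_tot = 1 - 0.04 = 0.96

0.96


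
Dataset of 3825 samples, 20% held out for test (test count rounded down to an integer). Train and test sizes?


Test = ⌊3825·20/100⌋ = 765
Train = 3825 - 765 = 3060

Train: 3060, Test: 765


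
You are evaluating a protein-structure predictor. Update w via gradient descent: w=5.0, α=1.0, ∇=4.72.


w_new = w - α·∇
= 5.0 - 1.0·4.72
= 5.0 - 4.72
= 0.28

0.28


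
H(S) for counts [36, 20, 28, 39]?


Probabilities: [36/123, 20/123, 28/123, 39/123] ≈ [0.2927, 0.1626, 0.2276, 0.3171]
H = -((36/123)·log₂(36/123) + (20/123)·log₂(20/123) + (28/123)·log₂(28/123) + (39/123)·log₂(39/123))
  = 1.9564 bits

1.9564 bits


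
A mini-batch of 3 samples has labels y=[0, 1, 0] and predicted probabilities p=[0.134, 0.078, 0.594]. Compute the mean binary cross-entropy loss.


L[0] = -ln(1-0.134) = -ln(0.866) = 0.1439
L[1] = -ln(0.078) = 2.551
L[2] = -ln(1-0.594) = -ln(0.406) = 0.9014
mean = (0.1439 + 2.551 + 0.9014)/3 = 1.1988

1.1988


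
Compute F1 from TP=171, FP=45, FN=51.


Precision = 171/216 = 0.7917
Recall = 171/222 = 0.7703
F1 = 2·P·R/(P+R) = 2·TP/(2·TP+FP+FN) = 342/(342+45+51) = 342/438 = 0.7808

0.7808


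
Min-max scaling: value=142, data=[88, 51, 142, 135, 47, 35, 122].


min=35, max=142
(142-35)/(142-35) = 107/107 = 1.0

1.0


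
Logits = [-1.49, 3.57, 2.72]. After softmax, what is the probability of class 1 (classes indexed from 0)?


Exponentials: e^-1.49=0.2254, e^3.57=35.5166, e^2.72=15.1803
Sum = 50.9223
Softmax = [0.0044, 0.6975, 0.2981]
p[1] = 35.5166/50.9223 = 0.6975

0.6975


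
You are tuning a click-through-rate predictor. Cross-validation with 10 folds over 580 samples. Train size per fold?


Fold size = 580/10 = 58
Training per fold = 580 - 58 = 522

522


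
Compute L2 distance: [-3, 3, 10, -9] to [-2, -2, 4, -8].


d = √((-3+ 2)² + (3+ 2)² + (10-4)² + (-9+ 8)²)
  = √(1 + 25 + 36 + 1)
  = √63 = 7.9373

7.9373


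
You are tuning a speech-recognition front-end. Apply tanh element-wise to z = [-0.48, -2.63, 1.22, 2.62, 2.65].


tanh(-0.48) = -0.4462
tanh(-2.63) = -0.9897
tanh(1.22) = 0.8397
tanh(2.62) = 0.9895
tanh(2.65) = 0.9901
result = [-0.4462, -0.9897, 0.8397, 0.9895, 0.9901]

[-0.4462, -0.9897, 0.8397, 0.9895, 0.9901]


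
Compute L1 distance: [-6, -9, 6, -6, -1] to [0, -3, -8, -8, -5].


d = |-6-0| + |-9+ 3| + |6+ 8| + |-6+ 8| + |-1+ 5|
  = 6 + 6 + 14 + 2 + 4
  = 32

32


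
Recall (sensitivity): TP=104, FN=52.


Recall = TP/(TP+FN)
= 104/(104+52)
= 104/156 = 66.67%

66.67%


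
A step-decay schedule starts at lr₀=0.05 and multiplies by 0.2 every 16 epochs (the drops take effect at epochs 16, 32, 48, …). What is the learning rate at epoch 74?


n_drops = ⌊74/16⌋ = 4
lr = 0.05·0.2^4 = 0.05·0.0016 = 0.00008

0.00008


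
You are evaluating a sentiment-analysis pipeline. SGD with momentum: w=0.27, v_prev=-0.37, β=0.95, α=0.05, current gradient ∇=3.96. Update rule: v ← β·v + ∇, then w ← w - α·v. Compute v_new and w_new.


v_new = 0.95·-0.37 + 3.96 = -0.3515 + 3.96 = 3.6085
w_new = 0.27 - 0.05·3.6085 = 0.27 - 0.180425 = 0.089575

v_new=3.6085, w_new=0.089575


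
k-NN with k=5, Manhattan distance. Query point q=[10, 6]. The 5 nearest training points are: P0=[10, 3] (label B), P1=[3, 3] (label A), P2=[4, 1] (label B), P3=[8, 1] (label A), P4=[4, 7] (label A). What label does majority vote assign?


d(q,P0) = 3  (label B)
d(q,P1) = 10  (label A)
d(q,P2) = 11  (label B)
d(q,P3) = 7  (label A)
d(q,P4) = 7  (label A)
Votes: A=3, B=2
Majority → A

A


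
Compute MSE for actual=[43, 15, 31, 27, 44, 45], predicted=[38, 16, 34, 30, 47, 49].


Squared errors: (43-38)²=25, (15-16)²=1, (31-34)²=9, (27-30)²=9, (44-47)²=9, (45-49)²=16
Sum = 69
MSE = 69/6 = 23/2

23/2


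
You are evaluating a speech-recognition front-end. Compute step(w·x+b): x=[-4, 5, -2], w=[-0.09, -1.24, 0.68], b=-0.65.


z = (-4)·(-0.09) + (5)·(-1.24) + (-2)·(0.68) - 0.65
  = -7.85
step(z) = 0 (z<0)

0


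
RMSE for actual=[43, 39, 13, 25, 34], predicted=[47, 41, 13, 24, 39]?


MSE = 46/5 = 9.2
RMSE = √(46/5) = 3.0332

3.0332


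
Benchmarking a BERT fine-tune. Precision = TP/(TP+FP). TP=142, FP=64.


Precision = TP/(TP+FP)
= 142/(142+64)
= 142/206 = 68.93%

68.93%


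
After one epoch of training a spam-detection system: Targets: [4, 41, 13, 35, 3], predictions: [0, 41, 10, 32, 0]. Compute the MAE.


Absolute errors: |4-0|=4, |41-41|=0, |13-10|=3, |35-32|=3, |3-0|=3
Sum = 13
MAE = 13/5 = 13/5

13/5


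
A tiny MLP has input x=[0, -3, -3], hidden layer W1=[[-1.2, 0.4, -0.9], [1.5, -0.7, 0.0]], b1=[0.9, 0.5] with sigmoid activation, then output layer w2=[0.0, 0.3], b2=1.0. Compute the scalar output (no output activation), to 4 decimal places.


z1[0] = (-1.2)·(0) + (0.4)·(-3) + (-0.9)·(-3) + 0.9 = 2.4
z1[1] = (1.5)·(0) + (-0.7)·(-3) + (0.0)·(-3) + 0.5 = 2.6
h = sigmoid(z1) = [0.9168, 0.9309]
output = (0.0)·(0.9168) + (0.3)·(0.9309) + 1.0 = 1.2793

1.2793


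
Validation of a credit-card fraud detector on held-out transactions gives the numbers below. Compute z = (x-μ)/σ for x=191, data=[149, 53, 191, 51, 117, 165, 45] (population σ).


μ = 110.1429, σ = 56.2023
z = (191 - 110.1429)/56.2023 = 1.4387

1.4387


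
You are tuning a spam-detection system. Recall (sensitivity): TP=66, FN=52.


Recall = TP/(TP+FN)
= 66/(66+52)
= 66/118 = 55.93%

55.93%


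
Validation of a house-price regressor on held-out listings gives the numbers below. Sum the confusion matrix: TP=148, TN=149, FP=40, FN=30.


Total = TP + TN + FP + FN
= 148 + 149 + 40 + 30
= 367
(Predicted positive: 188, predicted negative: 179)

367


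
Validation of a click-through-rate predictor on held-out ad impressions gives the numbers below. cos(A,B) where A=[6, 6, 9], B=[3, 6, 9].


A·B = 6·3 + 6·6 + 9·9 = 135
‖A‖ = √153 = 12.3693, ‖B‖ = √126 = 11.225
cos = 135/(√153·√126) = 135/√19278 = 0.9723

0.9723


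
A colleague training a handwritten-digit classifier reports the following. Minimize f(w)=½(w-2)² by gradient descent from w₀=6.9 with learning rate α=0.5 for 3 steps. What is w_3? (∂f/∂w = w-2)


step 1: grad = 6.9-2 = 4.9; w = 6.9 - 0.5·(4.9) = 4.45
step 2: grad = 4.45-2 = 2.45; w = 4.45 - 0.5·(2.45) = 3.225
step 3: grad = 3.225-2 = 1.225; w = 3.225 - 0.5·(1.225) = 2.6125

2.6125


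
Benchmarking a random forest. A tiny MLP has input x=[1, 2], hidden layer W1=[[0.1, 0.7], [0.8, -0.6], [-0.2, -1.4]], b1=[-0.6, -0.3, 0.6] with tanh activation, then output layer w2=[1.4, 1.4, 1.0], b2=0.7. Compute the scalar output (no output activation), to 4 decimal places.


z1[0] = (0.1)·(1) + (0.7)·(2) - 0.6 = 0.9
z1[1] = (0.8)·(1) + (-0.6)·(2) - 0.3 = -0.7
z1[2] = (-0.2)·(1) + (-1.4)·(2) + 0.6 = -2.4
h = tanh(z1) = [0.7163, -0.6044, -0.9837]
output = (1.4)·(0.7163) + (1.4)·(-0.6044) + (1.0)·(-0.9837) + 0.7 = -0.127

-0.127


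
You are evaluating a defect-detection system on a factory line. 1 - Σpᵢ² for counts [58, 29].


Probabilities: [58/87, 29/87] ≈ [0.6667, 0.3333]
Σpᵢ² = (3364 + 841)/87² = 4205/7569
Gini = 1 - Σpᵢ² = 1 - 4205/7569 = 0.4444

0.4444


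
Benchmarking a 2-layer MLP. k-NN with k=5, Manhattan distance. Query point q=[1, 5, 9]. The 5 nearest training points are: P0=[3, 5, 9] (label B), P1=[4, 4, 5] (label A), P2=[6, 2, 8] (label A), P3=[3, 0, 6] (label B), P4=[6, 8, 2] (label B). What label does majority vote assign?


d(q,P0) = 2  (label B)
d(q,P1) = 8  (label A)
d(q,P2) = 9  (label A)
d(q,P3) = 10  (label B)
d(q,P4) = 15  (label B)
Votes: A=2, B=3
Majority → B

B


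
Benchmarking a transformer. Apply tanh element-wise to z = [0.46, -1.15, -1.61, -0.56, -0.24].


tanh(0.46) = 0.4301
tanh(-1.15) = -0.8178
tanh(-1.61) = -0.9232
tanh(-0.56) = -0.508
tanh(-0.24) = -0.2355
result = [0.4301, -0.8178, -0.9232, -0.508, -0.2355]

[0.4301, -0.8178, -0.9232, -0.508, -0.2355]


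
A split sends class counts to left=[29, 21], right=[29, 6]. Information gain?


Parent = [58, 27], H_parent = 0.9018
H_left = 0.9815 (n=50), H_right = 0.661 (n=35)
H_children = (50/85)·0.9815 + (35/85)·0.661 = 0.8495
IG = 0.9018 - 0.8495 = 0.0523

0.0523


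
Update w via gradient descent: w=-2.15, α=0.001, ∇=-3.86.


w_new = w - α·∇
= -2.15 - 0.001·-3.86
= -2.15 + 0.00386
= -2.14614

-2.14614


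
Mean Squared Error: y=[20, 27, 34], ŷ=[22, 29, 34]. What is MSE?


Squared errors: (20-22)²=4, (27-29)²=4, (34-34)²=0
Sum = 8
MSE = 8/3 = 8/3

8/3


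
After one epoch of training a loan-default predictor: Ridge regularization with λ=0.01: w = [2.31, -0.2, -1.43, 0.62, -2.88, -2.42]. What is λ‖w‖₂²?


‖w‖₂² = (2.31)² + (-0.2)² + (-1.43)² + (0.62)² + (-2.88)² + (-2.42)²
     = 5.3361 + 0.04 + 2.0449 + 0.3844 + 8.2944 + 5.8564
     = 21.9562
λ·‖w‖₂² = 0.01·21.9562 = 0.219562

0.219562


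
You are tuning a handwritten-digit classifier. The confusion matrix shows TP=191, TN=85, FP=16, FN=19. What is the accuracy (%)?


Accuracy = (TP+TN)/(TP+TN+FP+FN)
= (191+85)/(311)
= 276/311 = 88.75%

88.75%


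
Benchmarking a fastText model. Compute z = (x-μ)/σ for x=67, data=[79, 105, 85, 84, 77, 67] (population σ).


μ = 82.8333, σ = 11.5241
z = (67 - 82.8333)/11.5241 = -1.3739

-1.3739


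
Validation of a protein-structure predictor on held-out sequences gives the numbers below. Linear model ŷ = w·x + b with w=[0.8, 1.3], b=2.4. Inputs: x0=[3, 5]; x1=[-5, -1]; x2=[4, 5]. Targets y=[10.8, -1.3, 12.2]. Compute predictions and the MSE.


ŷ0 = (0.8)·(3) + (1.3)·(5) + 2.4 = 11.3
ŷ1 = (0.8)·(-5) + (1.3)·(-1) + 2.4 = -2.9
ŷ2 = (0.8)·(4) + (1.3)·(5) + 2.4 = 12.1
errors² = [0.25, 2.56, 0.01]
MSE = 2.8200/3 = 0.94

0.94


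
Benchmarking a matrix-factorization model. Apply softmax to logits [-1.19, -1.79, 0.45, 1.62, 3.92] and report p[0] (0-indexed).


Exponentials: e^-1.19=0.3042, e^-1.79=0.167, e^0.45=1.5683, e^1.62=5.0531, e^3.92=50.4004
Sum = 57.493
Softmax = [0.0053, 0.0029, 0.0273, 0.0879, 0.8766]
p[0] = 0.3042/57.493 = 0.0053

0.0053


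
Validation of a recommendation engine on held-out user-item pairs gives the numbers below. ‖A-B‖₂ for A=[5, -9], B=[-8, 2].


d = √((5+ 8)² + (-9-2)²)
  = √(169 + 121)
  = √290 = 17.0294

17.0294


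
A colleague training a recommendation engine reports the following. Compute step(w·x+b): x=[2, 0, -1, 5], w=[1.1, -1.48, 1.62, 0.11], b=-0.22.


z = (2)·(1.1) + (0)·(-1.48) + (-1)·(1.62) + (5)·(0.11) - 0.22
  = 0.91
step(z) = 1 (z≥0)

1


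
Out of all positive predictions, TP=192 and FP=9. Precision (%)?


Precision = TP/(TP+FP)
= 192/(192+9)
= 192/201 = 95.52%

95.52%


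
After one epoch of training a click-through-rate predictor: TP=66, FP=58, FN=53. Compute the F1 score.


Precision = 66/124 = 0.5323
Recall = 66/119 = 0.5546
F1 = 2·P·R/(P+R) = 2·TP/(2·TP+FP+FN) = 132/(132+58+53) = 132/243 = 0.5432

0.5432


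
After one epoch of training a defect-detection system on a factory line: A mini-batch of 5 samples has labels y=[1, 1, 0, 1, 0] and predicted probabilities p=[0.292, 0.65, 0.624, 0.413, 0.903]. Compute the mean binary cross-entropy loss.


L[0] = -ln(0.292) = 1.231
L[1] = -ln(0.65) = 0.4308
L[2] = -ln(1-0.624) = -ln(0.376) = 0.9782
L[3] = -ln(0.413) = 0.8843
L[4] = -ln(1-0.903) = -ln(0.097) = 2.333
mean = (1.231 + 0.4308 + 0.9782 + 0.8843 + 2.333)/5 = 1.1715

1.1715


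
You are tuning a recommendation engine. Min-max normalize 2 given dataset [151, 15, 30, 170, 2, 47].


min=2, max=170
(2-2)/(170-2) = 0/168 = 0.0

0.0


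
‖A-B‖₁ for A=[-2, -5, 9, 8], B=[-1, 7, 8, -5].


d = |-2+ 1| + |-5-7| + |9-8| + |8+ 5|
  = 1 + 12 + 1 + 13
  = 27

27


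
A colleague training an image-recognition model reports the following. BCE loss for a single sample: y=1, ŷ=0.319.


BCE = -[y·ln(p) + (1-y)·ln(1-p)]
= -1·ln(0.319) - 0
= -ln(0.319) = 1.1426

1.1426


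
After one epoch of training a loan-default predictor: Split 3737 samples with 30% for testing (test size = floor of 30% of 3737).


Test = ⌊3737·30/100⌋ = 1121
Train = 3737 - 1121 = 2616

Train: 2616, Test: 1121


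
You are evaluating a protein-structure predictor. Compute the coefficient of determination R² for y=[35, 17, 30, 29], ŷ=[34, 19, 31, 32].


ȳ = 27.75
SS_res = Σ(y-ŷ)² = 15
SS_tot = Σ(y-ȳ)² = 174.75
R² = 1 - SS_res/SS_tot = 1 - 0.0858 = 0.9142

0.9142


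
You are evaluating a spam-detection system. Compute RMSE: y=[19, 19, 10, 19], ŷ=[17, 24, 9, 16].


MSE = 39/4 = 9.75
RMSE = √(39/4) = 3.1225

3.1225


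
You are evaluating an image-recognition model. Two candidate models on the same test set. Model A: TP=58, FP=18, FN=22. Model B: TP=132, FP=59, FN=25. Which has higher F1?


Model A: P=58/76=0.7632, R=58/80=0.725, F1=2PR/(P+R)=2TP/(2TP+FP+FN)=116/156=0.7436
Model B: P=132/191=0.6911, R=132/157=0.8408, F1=2PR/(P+R)=2TP/(2TP+FP+FN)=264/348=0.7586
0.7436 < 0.7586 → Model B

Model B


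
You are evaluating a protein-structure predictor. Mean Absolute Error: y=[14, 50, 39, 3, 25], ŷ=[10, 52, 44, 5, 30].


Absolute errors: |14-10|=4, |50-52|=2, |39-44|=5, |3-5|=2, |25-30|=5
Sum = 18
MAE = 18/5 = 18/5

18/5


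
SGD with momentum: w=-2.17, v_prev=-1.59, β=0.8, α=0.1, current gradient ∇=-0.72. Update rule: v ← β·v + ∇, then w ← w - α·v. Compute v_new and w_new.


v_new = 0.8·-1.59 - 0.72 = -1.272 - 0.72 = -1.992
w_new = -2.17 - 0.1·-1.992 = -2.17 + 0.1992 = -1.9708

v_new=-1.992, w_new=-1.9708


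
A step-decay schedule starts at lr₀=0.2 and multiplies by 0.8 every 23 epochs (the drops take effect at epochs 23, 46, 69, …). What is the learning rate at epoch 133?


n_drops = ⌊133/23⌋ = 5
lr = 0.2·0.8^5 = 0.2·0.32768 = 0.065536

0.065536


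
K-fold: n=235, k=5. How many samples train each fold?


Fold size = 235/5 = 47
Training per fold = 235 - 47 = 188

188


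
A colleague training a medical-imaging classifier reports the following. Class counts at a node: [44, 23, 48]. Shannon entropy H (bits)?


Probabilities: [44/115, 23/115, 48/115] ≈ [0.3826, 0.2, 0.4174]
H = -((44/115)·log₂(44/115) + (23/115)·log₂(23/115) + (48/115)·log₂(48/115))
  = 1.5208 bits

1.5208 bits


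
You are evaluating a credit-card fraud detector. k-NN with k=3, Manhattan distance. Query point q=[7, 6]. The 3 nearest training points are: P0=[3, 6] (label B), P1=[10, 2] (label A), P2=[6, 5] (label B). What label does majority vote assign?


d(q,P0) = 4  (label B)
d(q,P1) = 7  (label A)
d(q,P2) = 2  (label B)
Votes: A=1, B=2
Majority → B

B


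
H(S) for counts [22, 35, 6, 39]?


Probabilities: [22/102, 35/102, 6/102, 39/102] ≈ [0.2157, 0.3431, 0.0588, 0.3824]
H = -((22/102)·log₂(22/102) + (35/102)·log₂(35/102) + (6/102)·log₂(6/102) + (39/102)·log₂(39/102))
  = 1.7776 bits

1.7776 bits


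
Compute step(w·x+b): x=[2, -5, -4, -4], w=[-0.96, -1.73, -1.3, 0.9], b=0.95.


z = (2)·(-0.96) + (-5)·(-1.73) + (-4)·(-1.3) + (-4)·(0.9) + 0.95
  = 9.28
step(z) = 1 (z≥0)

1


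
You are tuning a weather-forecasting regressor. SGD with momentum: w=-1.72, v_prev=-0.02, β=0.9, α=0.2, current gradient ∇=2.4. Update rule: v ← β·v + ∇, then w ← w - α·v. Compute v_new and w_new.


v_new = 0.9·-0.02 + 2.4 = -0.018 + 2.4 = 2.382
w_new = -1.72 - 0.2·2.382 = -1.72 - 0.4764 = -2.1964

v_new=2.382, w_new=-2.1964


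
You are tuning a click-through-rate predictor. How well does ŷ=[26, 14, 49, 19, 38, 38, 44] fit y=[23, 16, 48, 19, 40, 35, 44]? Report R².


ȳ = 32.1429
SS_res = Σ(y-ŷ)² = 27
SS_tot = Σ(y-ȳ)² = 978.86
R² = 1 - SS_res/SS_tot = 1 - 0.0276 = 0.9724

0.9724


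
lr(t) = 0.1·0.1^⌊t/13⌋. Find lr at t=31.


n_drops = ⌊31/13⌋ = 2
lr = 0.1·0.1^2 = 0.1·0.01 = 0.001

0.001
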